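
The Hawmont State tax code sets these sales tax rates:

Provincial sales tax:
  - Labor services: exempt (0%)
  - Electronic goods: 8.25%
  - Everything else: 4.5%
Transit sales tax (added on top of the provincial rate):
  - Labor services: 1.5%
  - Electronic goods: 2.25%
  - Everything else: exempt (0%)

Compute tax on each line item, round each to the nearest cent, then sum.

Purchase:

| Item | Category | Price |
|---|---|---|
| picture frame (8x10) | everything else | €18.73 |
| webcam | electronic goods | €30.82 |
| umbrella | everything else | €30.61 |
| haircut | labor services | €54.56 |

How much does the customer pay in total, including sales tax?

€141.00

Picture frame (8x10) €18.73: everything else → 4.5% + 0% transit = 4.5% → €0.84
Webcam €30.82: electronic goods → 8.25% + 2.25% transit = 10.5% → €3.24
Umbrella €30.61: everything else → 4.5% + 0% transit = 4.5% → €1.38
Haircut €54.56: labor services → 0% + 1.5% transit = 1.5% → €0.82
Subtotal = €134.72; tax = €6.28; total due = €141.00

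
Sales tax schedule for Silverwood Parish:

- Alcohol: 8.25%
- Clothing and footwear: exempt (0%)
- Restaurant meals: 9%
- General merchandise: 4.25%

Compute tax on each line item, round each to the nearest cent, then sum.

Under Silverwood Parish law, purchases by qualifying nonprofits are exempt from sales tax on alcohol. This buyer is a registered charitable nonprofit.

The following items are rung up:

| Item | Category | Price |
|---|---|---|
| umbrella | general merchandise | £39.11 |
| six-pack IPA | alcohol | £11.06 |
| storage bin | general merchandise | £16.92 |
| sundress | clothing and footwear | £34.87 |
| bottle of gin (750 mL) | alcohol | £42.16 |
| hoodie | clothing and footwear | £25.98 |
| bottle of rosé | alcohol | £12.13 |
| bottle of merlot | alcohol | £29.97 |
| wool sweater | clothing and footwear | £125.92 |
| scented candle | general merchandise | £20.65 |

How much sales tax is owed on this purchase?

Umbrella £39.11: general merchandise → 4.25% → £1.66
Six-pack IPA £11.06: alcohol, buyer-exempt → 0% → £0.00
Storage bin £16.92: general merchandise → 4.25% → £0.72
Sundress £34.87: clothing and footwear → 0% → £0.00
Bottle of gin (750 mL) £42.16: alcohol, buyer-exempt → 0% → £0.00
Hoodie £25.98: clothing and footwear → 0% → £0.00
Bottle of rosé £12.13: alcohol, buyer-exempt → 0% → £0.00
Bottle of merlot £29.97: alcohol, buyer-exempt → 0% → £0.00
Wool sweater £125.92: clothing and footwear → 0% → £0.00
Scented candle £20.65: general merchandise → 4.25% → £0.88
Total tax = £1.66 + £0.72 + £0.88 = £3.26

£3.26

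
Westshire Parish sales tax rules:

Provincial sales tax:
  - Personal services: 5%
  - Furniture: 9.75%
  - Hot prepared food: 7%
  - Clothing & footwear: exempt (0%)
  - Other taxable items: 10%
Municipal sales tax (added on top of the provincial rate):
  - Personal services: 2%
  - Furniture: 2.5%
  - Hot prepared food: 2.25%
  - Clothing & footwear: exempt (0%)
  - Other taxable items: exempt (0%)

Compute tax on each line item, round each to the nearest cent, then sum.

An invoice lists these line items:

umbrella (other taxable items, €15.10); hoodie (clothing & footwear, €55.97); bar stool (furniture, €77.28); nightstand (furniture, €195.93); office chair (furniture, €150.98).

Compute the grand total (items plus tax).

Umbrella €15.10: other taxable items → 10% + 0% municipal = 10% → €1.51
Hoodie €55.97: clothing & footwear → 0% + 0% municipal = 0% → €0.00
Bar stool €77.28: furniture → 9.75% + 2.5% municipal = 12.25% → €9.47
Nightstand €195.93: furniture → 9.75% + 2.5% municipal = 12.25% → €24.00
Office chair €150.98: furniture → 9.75% + 2.5% municipal = 12.25% → €18.50
Subtotal = €495.26; tax = €53.48; total due = €548.74

€548.74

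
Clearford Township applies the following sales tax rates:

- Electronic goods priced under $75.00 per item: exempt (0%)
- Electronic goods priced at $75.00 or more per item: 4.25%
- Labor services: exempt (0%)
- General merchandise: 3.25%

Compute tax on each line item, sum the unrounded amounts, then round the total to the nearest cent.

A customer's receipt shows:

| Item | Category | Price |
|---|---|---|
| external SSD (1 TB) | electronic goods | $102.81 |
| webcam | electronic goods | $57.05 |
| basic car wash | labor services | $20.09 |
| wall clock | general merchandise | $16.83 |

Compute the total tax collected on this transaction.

External SSD (1 TB) $102.81: electronic goods, $75.00 or more → 4.25% → $4.369425
Webcam $57.05: electronic goods, under $75.00 → 0% → $0.00
Basic car wash $20.09: labor services → 0% → $0.00
Wall clock $16.83: general merchandise → 3.25% → $0.546975
Unrounded tax sum = $4.9164 → $4.92

$4.92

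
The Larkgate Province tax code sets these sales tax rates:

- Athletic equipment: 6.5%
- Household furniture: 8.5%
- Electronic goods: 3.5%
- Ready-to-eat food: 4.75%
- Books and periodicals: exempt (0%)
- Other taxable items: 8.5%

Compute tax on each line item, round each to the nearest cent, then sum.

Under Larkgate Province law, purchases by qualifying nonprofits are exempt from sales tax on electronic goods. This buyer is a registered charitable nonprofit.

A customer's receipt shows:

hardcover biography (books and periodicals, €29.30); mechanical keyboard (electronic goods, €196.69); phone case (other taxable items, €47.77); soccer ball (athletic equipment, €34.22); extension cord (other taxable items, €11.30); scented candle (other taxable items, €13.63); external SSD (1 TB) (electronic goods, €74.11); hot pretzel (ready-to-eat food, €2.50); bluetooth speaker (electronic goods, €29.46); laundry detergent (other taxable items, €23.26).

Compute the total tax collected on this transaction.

€10.50

Hardcover biography €29.30: books and periodicals → 0% → €0.00
Mechanical keyboard €196.69: electronic goods, buyer-exempt → 0% → €0.00
Phone case €47.77: other taxable items → 8.5% → €4.06
Soccer ball €34.22: athletic equipment → 6.5% → €2.22
Extension cord €11.30: other taxable items → 8.5% → €0.96
Scented candle €13.63: other taxable items → 8.5% → €1.16
External SSD (1 TB) €74.11: electronic goods, buyer-exempt → 0% → €0.00
Hot pretzel €2.50: ready-to-eat food → 4.75% → €0.12
Bluetooth speaker €29.46: electronic goods, buyer-exempt → 0% → €0.00
Laundry detergent €23.26: other taxable items → 8.5% → €1.98
Total tax = €4.06 + €2.22 + €0.96 + €1.16 + €0.12 + €1.98 = €10.50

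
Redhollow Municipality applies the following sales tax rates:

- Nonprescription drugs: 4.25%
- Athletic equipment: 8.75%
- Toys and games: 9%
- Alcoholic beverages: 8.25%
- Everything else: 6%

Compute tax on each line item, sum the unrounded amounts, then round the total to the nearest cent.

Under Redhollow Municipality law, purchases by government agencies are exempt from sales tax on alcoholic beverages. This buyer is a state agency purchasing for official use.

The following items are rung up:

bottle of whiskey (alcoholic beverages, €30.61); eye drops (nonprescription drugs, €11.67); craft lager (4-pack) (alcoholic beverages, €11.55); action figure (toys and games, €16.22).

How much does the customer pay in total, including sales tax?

€72.01

Bottle of whiskey €30.61: alcoholic beverages, buyer-exempt → 0% → €0.00
Eye drops €11.67: nonprescription drugs → 4.25% → €0.495975
Craft lager (4-pack) €11.55: alcoholic beverages, buyer-exempt → 0% → €0.00
Action figure €16.22: toys and games → 9% → €1.4598
Subtotal = €70.05; unrounded tax = €1.955775 → €1.96; total due = €72.01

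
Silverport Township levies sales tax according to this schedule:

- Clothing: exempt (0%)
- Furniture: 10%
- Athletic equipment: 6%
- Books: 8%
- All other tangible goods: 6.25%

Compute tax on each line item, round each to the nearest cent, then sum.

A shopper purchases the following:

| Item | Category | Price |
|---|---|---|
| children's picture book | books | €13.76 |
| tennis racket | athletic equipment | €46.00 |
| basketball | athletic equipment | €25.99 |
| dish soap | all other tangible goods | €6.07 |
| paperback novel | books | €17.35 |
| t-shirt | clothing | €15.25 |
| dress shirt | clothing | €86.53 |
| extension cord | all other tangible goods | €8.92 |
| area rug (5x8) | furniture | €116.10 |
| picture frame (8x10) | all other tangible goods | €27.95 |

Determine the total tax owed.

Children's picture book €13.76: books → 8% → €1.10
Tennis racket €46.00: athletic equipment → 6% → €2.76
Basketball €25.99: athletic equipment → 6% → €1.56
Dish soap €6.07: all other tangible goods → 6.25% → €0.38
Paperback novel €17.35: books → 8% → €1.39
T-shirt €15.25: clothing → 0% → €0.00
Dress shirt €86.53: clothing → 0% → €0.00
Extension cord €8.92: all other tangible goods → 6.25% → €0.56
Area rug (5x8) €116.10: furniture → 10% → €11.61
Picture frame (8x10) €27.95: all other tangible goods → 6.25% → €1.75
Total tax = €1.10 + €2.76 + €1.56 + €0.38 + €1.39 + €0.56 + €11.61 + €1.75 = €21.11

€21.11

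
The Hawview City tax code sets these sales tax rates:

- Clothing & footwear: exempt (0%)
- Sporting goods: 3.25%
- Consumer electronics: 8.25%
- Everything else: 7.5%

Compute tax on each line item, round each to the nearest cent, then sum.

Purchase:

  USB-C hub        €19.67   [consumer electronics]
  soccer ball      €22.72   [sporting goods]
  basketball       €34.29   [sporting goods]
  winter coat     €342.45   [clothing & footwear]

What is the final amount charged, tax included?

USB-C hub €19.67: consumer electronics → 8.25% → €1.62
Soccer ball €22.72: sporting goods → 3.25% → €0.74
Basketball €34.29: sporting goods → 3.25% → €1.11
Winter coat €342.45: clothing & footwear → 0% → €0.00
Subtotal = €419.13; tax = €3.47; total due = €422.60

€422.60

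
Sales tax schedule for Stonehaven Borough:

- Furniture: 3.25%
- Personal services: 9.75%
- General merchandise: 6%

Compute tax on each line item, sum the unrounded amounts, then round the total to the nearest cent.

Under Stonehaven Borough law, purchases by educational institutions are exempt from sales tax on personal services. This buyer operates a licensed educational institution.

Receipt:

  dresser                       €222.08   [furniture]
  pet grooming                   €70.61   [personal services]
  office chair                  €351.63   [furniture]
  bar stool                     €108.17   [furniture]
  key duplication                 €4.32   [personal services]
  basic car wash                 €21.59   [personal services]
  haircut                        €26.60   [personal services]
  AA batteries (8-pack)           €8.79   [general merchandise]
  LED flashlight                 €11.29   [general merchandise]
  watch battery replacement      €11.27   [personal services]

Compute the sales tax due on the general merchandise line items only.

€1.20

AA batteries (8-pack) €8.79: general merchandise → 6% → €0.5274
LED flashlight €11.29: general merchandise → 6% → €0.6774
Tax on general merchandise: unrounded sum = €1.2048 → €1.20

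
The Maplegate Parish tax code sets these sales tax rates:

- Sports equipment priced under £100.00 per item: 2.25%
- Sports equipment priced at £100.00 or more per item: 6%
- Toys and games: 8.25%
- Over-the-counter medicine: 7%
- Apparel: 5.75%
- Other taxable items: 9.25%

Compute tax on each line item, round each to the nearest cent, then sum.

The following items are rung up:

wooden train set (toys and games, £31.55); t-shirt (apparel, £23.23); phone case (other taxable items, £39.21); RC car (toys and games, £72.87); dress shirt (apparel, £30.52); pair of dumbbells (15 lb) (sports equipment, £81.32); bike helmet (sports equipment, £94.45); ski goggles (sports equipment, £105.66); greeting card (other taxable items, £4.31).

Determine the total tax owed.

Wooden train set £31.55: toys and games → 8.25% → £2.60
T-shirt £23.23: apparel → 5.75% → £1.34
Phone case £39.21: other taxable items → 9.25% → £3.63
RC car £72.87: toys and games → 8.25% → £6.01
Dress shirt £30.52: apparel → 5.75% → £1.75
Pair of dumbbells (15 lb) £81.32: sports equipment, under £100.00 → 2.25% → £1.83
Bike helmet £94.45: sports equipment, under £100.00 → 2.25% → £2.13
Ski goggles £105.66: sports equipment, £100.00 or more → 6% → £6.34
Greeting card £4.31: other taxable items → 9.25% → £0.40
Total tax = £2.60 + £1.34 + £3.63 + £6.01 + £1.75 + £1.83 + £2.13 + £6.34 + £0.40 = £26.03

£26.03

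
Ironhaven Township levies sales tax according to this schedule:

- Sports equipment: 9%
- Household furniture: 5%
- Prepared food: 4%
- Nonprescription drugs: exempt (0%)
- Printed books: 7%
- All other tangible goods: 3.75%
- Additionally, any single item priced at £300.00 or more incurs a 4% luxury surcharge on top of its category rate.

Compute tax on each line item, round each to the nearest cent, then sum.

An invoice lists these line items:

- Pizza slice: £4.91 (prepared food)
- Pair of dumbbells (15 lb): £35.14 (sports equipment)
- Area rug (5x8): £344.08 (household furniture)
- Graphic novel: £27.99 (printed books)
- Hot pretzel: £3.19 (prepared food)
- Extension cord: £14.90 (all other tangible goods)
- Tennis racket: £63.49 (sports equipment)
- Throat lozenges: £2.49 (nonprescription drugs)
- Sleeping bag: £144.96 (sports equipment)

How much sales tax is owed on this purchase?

£55.74

Pizza slice £4.91: prepared food → 4% → £0.20
Pair of dumbbells (15 lb) £35.14: sports equipment → 9% → £3.16
Area rug (5x8) £344.08: household furniture → 5% + 4% surcharge = 9% → £30.97
Graphic novel £27.99: printed books → 7% → £1.96
Hot pretzel £3.19: prepared food → 4% → £0.13
Extension cord £14.90: all other tangible goods → 3.75% → £0.56
Tennis racket £63.49: sports equipment → 9% → £5.71
Throat lozenges £2.49: nonprescription drugs → 0% → £0.00
Sleeping bag £144.96: sports equipment → 9% → £13.05
Total tax = £0.20 + £3.16 + £30.97 + £1.96 + £0.13 + £0.56 + £5.71 + £13.05 = £55.74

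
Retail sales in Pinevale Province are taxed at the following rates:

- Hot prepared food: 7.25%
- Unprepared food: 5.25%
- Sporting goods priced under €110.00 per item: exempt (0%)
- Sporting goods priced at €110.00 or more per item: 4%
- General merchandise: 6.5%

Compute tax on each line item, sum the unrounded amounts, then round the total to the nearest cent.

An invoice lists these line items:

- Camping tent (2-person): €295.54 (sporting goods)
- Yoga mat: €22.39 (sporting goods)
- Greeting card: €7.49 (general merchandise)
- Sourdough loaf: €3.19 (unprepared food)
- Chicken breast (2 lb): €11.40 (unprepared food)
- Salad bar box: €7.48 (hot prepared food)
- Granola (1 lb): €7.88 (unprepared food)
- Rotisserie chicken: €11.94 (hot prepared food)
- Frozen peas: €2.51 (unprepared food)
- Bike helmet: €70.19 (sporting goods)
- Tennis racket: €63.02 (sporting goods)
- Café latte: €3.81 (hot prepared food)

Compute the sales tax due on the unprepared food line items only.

Sourdough loaf €3.19: unprepared food → 5.25% → €0.167475
Chicken breast (2 lb) €11.40: unprepared food → 5.25% → €0.5985
Granola (1 lb) €7.88: unprepared food → 5.25% → €0.4137
Frozen peas €2.51: unprepared food → 5.25% → €0.131775
Tax on unprepared food: unrounded sum = €1.31145 → €1.31

€1.31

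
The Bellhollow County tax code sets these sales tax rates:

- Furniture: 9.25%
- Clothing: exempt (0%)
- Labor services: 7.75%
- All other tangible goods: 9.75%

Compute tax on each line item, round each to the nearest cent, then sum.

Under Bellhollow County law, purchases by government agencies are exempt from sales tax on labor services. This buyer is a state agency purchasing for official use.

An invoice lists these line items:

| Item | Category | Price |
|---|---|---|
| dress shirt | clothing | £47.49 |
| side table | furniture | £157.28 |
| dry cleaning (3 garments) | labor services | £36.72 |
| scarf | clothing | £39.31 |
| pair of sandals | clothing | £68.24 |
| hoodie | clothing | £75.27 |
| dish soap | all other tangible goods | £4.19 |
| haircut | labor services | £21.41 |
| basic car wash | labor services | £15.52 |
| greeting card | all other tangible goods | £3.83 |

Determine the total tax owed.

Dress shirt £47.49: clothing → 0% → £0.00
Side table £157.28: furniture → 9.25% → £14.55
Dry cleaning (3 garments) £36.72: labor services, buyer-exempt → 0% → £0.00
Scarf £39.31: clothing → 0% → £0.00
Pair of sandals £68.24: clothing → 0% → £0.00
Hoodie £75.27: clothing → 0% → £0.00
Dish soap £4.19: all other tangible goods → 9.75% → £0.41
Haircut £21.41: labor services, buyer-exempt → 0% → £0.00
Basic car wash £15.52: labor services, buyer-exempt → 0% → £0.00
Greeting card £3.83: all other tangible goods → 9.75% → £0.37
Total tax = £14.55 + £0.41 + £0.37 = £15.33

£15.33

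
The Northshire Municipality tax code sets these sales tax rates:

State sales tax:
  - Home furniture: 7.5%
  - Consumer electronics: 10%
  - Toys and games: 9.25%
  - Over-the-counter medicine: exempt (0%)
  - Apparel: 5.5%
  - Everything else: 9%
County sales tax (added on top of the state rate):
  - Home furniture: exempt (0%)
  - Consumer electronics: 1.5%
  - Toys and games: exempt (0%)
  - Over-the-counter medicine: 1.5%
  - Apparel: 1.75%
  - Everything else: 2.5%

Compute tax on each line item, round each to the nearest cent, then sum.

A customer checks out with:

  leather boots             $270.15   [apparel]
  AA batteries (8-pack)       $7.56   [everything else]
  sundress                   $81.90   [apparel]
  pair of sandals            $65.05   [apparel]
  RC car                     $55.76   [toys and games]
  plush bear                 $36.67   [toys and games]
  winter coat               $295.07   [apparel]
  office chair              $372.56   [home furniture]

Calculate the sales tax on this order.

$89.00

Leather boots $270.15: apparel → 5.5% + 1.75% county = 7.25% → $19.59
AA batteries (8-pack) $7.56: everything else → 9% + 2.5% county = 11.5% → $0.87
Sundress $81.90: apparel → 5.5% + 1.75% county = 7.25% → $5.94
Pair of sandals $65.05: apparel → 5.5% + 1.75% county = 7.25% → $4.72
RC car $55.76: toys and games → 9.25% + 0% county = 9.25% → $5.16
Plush bear $36.67: toys and games → 9.25% + 0% county = 9.25% → $3.39
Winter coat $295.07: apparel → 5.5% + 1.75% county = 7.25% → $21.39
Office chair $372.56: home furniture → 7.5% + 0% county = 7.5% → $27.94
Total tax = $19.59 + $0.87 + $5.94 + $4.72 + $5.16 + $3.39 + $21.39 + $27.94 = $89.00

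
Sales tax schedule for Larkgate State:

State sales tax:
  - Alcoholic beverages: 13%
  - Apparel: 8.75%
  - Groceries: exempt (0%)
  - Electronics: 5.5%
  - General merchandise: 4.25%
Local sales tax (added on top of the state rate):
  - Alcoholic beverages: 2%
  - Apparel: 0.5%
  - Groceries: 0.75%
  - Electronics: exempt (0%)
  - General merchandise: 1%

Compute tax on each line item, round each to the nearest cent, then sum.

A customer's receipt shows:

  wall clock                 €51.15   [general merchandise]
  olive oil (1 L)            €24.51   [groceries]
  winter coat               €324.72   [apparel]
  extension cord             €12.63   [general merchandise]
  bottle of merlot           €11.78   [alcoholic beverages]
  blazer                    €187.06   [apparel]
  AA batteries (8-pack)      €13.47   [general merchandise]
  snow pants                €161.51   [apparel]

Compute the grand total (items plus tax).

Wall clock €51.15: general merchandise → 4.25% + 1% local = 5.25% → €2.69
Olive oil (1 L) €24.51: groceries → 0% + 0.75% local = 0.75% → €0.18
Winter coat €324.72: apparel → 8.75% + 0.5% local = 9.25% → €30.04
Extension cord €12.63: general merchandise → 4.25% + 1% local = 5.25% → €0.66
Bottle of merlot €11.78: alcoholic beverages → 13% + 2% local = 15% → €1.77
Blazer €187.06: apparel → 8.75% + 0.5% local = 9.25% → €17.30
AA batteries (8-pack) €13.47: general merchandise → 4.25% + 1% local = 5.25% → €0.71
Snow pants €161.51: apparel → 8.75% + 0.5% local = 9.25% → €14.94
Subtotal = €786.83; tax = €68.29; total due = €855.12

€855.12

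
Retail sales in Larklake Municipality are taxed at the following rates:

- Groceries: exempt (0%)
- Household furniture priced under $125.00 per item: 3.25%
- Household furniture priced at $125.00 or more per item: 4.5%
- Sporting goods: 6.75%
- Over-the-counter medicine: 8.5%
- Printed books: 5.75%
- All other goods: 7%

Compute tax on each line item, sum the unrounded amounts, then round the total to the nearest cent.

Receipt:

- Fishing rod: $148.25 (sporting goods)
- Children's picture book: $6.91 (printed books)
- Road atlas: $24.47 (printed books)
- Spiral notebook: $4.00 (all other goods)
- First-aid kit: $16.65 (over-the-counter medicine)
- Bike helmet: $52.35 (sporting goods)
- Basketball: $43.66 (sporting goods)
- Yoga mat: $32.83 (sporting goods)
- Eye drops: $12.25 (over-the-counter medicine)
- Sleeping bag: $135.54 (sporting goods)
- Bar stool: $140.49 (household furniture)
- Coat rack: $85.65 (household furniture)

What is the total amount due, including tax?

Fishing rod $148.25: sporting goods → 6.75% → $10.006875
Children's picture book $6.91: printed books → 5.75% → $0.397325
Road atlas $24.47: printed books → 5.75% → $1.407025
Spiral notebook $4.00: all other goods → 7% → $0.28
First-aid kit $16.65: over-the-counter medicine → 8.5% → $1.41525
Bike helmet $52.35: sporting goods → 6.75% → $3.533625
Basketball $43.66: sporting goods → 6.75% → $2.94705
Yoga mat $32.83: sporting goods → 6.75% → $2.216025
Eye drops $12.25: over-the-counter medicine → 8.5% → $1.04125
Sleeping bag $135.54: sporting goods → 6.75% → $9.14895
Bar stool $140.49: household furniture, $125.00 or more → 4.5% → $6.32205
Coat rack $85.65: household furniture, under $125.00 → 3.25% → $2.783625
Subtotal = $703.05; unrounded tax = $41.49905 → $41.50; total due = $744.55

$744.55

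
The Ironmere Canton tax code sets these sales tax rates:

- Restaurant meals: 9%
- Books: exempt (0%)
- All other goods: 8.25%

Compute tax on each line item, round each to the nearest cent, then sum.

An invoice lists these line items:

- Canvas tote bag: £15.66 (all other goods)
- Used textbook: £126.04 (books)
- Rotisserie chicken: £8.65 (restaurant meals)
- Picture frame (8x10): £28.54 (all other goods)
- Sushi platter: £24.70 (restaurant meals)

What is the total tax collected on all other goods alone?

£3.64

Canvas tote bag £15.66: all other goods → 8.25% → £1.29
Picture frame (8x10) £28.54: all other goods → 8.25% → £2.35
Tax on all other goods = £1.29 + £2.35 = £3.64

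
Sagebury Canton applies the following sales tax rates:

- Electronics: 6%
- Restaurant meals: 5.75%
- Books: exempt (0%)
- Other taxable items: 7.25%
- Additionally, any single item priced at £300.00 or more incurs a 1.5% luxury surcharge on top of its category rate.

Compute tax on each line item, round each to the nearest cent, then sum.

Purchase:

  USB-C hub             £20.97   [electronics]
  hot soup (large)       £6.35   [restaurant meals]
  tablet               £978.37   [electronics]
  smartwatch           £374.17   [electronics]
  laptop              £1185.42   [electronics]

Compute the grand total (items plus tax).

£2757.26

USB-C hub £20.97: electronics → 6% → £1.26
Hot soup (large) £6.35: restaurant meals → 5.75% → £0.37
Tablet £978.37: electronics → 6% + 1.5% surcharge = 7.5% → £73.38
Smartwatch £374.17: electronics → 6% + 1.5% surcharge = 7.5% → £28.06
Laptop £1185.42: electronics → 6% + 1.5% surcharge = 7.5% → £88.91
Subtotal = £2565.28; tax = £191.98; total due = £2757.26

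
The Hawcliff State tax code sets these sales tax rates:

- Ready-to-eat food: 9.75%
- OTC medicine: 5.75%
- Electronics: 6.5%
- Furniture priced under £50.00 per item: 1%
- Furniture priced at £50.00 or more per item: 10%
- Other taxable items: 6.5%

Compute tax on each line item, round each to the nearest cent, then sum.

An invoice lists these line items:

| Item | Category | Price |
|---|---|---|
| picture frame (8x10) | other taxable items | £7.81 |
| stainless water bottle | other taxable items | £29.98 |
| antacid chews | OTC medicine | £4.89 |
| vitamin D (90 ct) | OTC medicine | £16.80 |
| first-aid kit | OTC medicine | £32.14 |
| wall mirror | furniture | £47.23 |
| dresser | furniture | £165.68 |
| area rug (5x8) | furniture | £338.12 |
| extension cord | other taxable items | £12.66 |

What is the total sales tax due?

Picture frame (8x10) £7.81: other taxable items → 6.5% → £0.51
Stainless water bottle £29.98: other taxable items → 6.5% → £1.95
Antacid chews £4.89: OTC medicine → 5.75% → £0.28
Vitamin D (90 ct) £16.80: OTC medicine → 5.75% → £0.97
First-aid kit £32.14: OTC medicine → 5.75% → £1.85
Wall mirror £47.23: furniture, under £50.00 → 1% → £0.47
Dresser £165.68: furniture, £50.00 or more → 10% → £16.57
Area rug (5x8) £338.12: furniture, £50.00 or more → 10% → £33.81
Extension cord £12.66: other taxable items → 6.5% → £0.82
Total tax = £0.51 + £1.95 + £0.28 + £0.97 + £1.85 + £0.47 + £16.57 + £33.81 + £0.82 = £57.23

£57.23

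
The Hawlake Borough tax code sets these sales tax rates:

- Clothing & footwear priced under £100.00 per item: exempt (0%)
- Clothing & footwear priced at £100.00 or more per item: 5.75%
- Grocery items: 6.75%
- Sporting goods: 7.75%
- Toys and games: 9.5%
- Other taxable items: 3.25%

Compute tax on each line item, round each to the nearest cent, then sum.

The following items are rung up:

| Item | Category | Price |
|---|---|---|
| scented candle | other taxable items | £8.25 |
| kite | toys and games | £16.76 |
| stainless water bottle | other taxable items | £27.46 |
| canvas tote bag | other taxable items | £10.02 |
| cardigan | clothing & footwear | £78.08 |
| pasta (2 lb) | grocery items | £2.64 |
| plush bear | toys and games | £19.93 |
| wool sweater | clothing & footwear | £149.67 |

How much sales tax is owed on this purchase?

Scented candle £8.25: other taxable items → 3.25% → £0.27
Kite £16.76: toys and games → 9.5% → £1.59
Stainless water bottle £27.46: other taxable items → 3.25% → £0.89
Canvas tote bag £10.02: other taxable items → 3.25% → £0.33
Cardigan £78.08: clothing & footwear, under £100.00 → 0% → £0.00
Pasta (2 lb) £2.64: grocery items → 6.75% → £0.18
Plush bear £19.93: toys and games → 9.5% → £1.89
Wool sweater £149.67: clothing & footwear, £100.00 or more → 5.75% → £8.61
Total tax = £0.27 + £1.59 + £0.89 + £0.33 + £0.18 + £1.89 + £8.61 = £13.76

£13.76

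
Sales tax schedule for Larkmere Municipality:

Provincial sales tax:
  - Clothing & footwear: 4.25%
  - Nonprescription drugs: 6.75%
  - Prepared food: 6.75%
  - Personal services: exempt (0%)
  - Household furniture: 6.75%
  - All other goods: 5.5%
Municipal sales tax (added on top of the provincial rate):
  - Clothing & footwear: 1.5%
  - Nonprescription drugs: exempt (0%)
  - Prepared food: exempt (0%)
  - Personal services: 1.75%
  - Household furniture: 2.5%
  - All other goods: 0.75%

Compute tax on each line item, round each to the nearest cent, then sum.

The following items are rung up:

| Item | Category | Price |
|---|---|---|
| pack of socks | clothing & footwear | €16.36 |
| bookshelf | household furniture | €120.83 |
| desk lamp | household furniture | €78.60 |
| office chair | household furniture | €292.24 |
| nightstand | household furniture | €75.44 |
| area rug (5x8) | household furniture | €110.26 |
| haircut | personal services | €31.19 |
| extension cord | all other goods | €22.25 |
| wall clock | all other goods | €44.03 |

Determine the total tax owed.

Pack of socks €16.36: clothing & footwear → 4.25% + 1.5% municipal = 5.75% → €0.94
Bookshelf €120.83: household furniture → 6.75% + 2.5% municipal = 9.25% → €11.18
Desk lamp €78.60: household furniture → 6.75% + 2.5% municipal = 9.25% → €7.27
Office chair €292.24: household furniture → 6.75% + 2.5% municipal = 9.25% → €27.03
Nightstand €75.44: household furniture → 6.75% + 2.5% municipal = 9.25% → €6.98
Area rug (5x8) €110.26: household furniture → 6.75% + 2.5% municipal = 9.25% → €10.20
Haircut €31.19: personal services → 0% + 1.75% municipal = 1.75% → €0.55
Extension cord €22.25: all other goods → 5.5% + 0.75% municipal = 6.25% → €1.39
Wall clock €44.03: all other goods → 5.5% + 0.75% municipal = 6.25% → €2.75
Total tax = €0.94 + €11.18 + €7.27 + €27.03 + €6.98 + €10.20 + €0.55 + €1.39 + €2.75 = €68.29

€68.29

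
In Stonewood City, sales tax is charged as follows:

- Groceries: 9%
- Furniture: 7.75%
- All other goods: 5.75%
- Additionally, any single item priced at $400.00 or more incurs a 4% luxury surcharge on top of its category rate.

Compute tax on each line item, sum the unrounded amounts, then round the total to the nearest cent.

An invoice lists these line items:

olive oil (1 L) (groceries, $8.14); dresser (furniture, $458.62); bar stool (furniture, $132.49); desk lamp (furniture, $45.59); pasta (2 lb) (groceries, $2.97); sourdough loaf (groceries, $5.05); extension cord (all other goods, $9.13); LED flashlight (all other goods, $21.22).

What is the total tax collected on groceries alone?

$1.45

Olive oil (1 L) $8.14: groceries → 9% → $0.7326
Pasta (2 lb) $2.97: groceries → 9% → $0.2673
Sourdough loaf $5.05: groceries → 9% → $0.4545
Tax on groceries: unrounded sum = $1.4544 → $1.45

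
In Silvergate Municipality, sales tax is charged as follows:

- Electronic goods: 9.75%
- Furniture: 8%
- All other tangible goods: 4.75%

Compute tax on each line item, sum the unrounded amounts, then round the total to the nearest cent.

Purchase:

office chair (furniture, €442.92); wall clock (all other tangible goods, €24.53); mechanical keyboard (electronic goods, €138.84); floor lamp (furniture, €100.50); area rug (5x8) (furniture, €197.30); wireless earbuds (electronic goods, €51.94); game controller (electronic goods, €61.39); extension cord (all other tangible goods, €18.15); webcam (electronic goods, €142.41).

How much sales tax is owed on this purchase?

Office chair €442.92: furniture → 8% → €35.4336
Wall clock €24.53: all other tangible goods → 4.75% → €1.165175
Mechanical keyboard €138.84: electronic goods → 9.75% → €13.5369
Floor lamp €100.50: furniture → 8% → €8.04
Area rug (5x8) €197.30: furniture → 8% → €15.784
Wireless earbuds €51.94: electronic goods → 9.75% → €5.06415
Game controller €61.39: electronic goods → 9.75% → €5.985525
Extension cord €18.15: all other tangible goods → 4.75% → €0.862125
Webcam €142.41: electronic goods → 9.75% → €13.884975
Unrounded tax sum = €99.75645 → €99.76

€99.76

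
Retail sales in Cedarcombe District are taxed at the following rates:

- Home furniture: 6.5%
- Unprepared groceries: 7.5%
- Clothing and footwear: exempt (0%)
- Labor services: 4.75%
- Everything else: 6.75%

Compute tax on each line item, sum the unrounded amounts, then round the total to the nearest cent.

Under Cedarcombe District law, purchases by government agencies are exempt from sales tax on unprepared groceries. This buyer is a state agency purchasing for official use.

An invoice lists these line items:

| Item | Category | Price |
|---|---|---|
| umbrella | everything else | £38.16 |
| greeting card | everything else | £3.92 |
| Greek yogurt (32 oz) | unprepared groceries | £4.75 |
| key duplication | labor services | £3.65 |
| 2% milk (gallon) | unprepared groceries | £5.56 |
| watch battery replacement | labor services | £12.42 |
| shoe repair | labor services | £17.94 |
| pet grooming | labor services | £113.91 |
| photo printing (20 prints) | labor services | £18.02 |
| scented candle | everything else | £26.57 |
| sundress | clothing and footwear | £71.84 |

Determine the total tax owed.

£12.52

Umbrella £38.16: everything else → 6.75% → £2.5758
Greeting card £3.92: everything else → 6.75% → £0.2646
Greek yogurt (32 oz) £4.75: unprepared groceries, buyer-exempt → 0% → £0.00
Key duplication £3.65: labor services → 4.75% → £0.173375
2% milk (gallon) £5.56: unprepared groceries, buyer-exempt → 0% → £0.00
Watch battery replacement £12.42: labor services → 4.75% → £0.58995
Shoe repair £17.94: labor services → 4.75% → £0.85215
Pet grooming £113.91: labor services → 4.75% → £5.410725
Photo printing (20 prints) £18.02: labor services → 4.75% → £0.85595
Scented candle £26.57: everything else → 6.75% → £1.793475
Sundress £71.84: clothing and footwear → 0% → £0.00
Unrounded tax sum = £12.516025 → £12.52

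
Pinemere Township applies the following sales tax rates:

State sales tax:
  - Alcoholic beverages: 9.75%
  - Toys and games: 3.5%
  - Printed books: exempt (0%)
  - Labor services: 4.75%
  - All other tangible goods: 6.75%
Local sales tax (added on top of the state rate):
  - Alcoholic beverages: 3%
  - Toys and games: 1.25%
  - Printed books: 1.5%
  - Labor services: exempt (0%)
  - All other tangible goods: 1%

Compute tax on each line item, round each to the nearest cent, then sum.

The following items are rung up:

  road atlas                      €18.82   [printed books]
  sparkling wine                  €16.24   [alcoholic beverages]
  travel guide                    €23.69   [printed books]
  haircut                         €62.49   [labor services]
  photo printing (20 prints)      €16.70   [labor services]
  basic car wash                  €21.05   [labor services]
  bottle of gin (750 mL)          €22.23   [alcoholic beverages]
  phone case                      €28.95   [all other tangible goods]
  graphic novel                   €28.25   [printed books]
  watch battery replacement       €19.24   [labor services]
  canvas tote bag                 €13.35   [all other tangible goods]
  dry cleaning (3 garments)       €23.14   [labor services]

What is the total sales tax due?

Road atlas €18.82: printed books → 0% + 1.5% local = 1.5% → €0.28
Sparkling wine €16.24: alcoholic beverages → 9.75% + 3% local = 12.75% → €2.07
Travel guide €23.69: printed books → 0% + 1.5% local = 1.5% → €0.36
Haircut €62.49: labor services → 4.75% + 0% local = 4.75% → €2.97
Photo printing (20 prints) €16.70: labor services → 4.75% + 0% local = 4.75% → €0.79
Basic car wash €21.05: labor services → 4.75% + 0% local = 4.75% → €1.00
Bottle of gin (750 mL) €22.23: alcoholic beverages → 9.75% + 3% local = 12.75% → €2.83
Phone case €28.95: all other tangible goods → 6.75% + 1% local = 7.75% → €2.24
Graphic novel €28.25: printed books → 0% + 1.5% local = 1.5% → €0.42
Watch battery replacement €19.24: labor services → 4.75% + 0% local = 4.75% → €0.91
Canvas tote bag €13.35: all other tangible goods → 6.75% + 1% local = 7.75% → €1.03
Dry cleaning (3 garments) €23.14: labor services → 4.75% + 0% local = 4.75% → €1.10
Total tax = €0.28 + €2.07 + €0.36 + €2.97 + €0.79 + €1.00 + €2.83 + €2.24 + €0.42 + €0.91 + €1.03 + €1.10 = €16.00

€16.00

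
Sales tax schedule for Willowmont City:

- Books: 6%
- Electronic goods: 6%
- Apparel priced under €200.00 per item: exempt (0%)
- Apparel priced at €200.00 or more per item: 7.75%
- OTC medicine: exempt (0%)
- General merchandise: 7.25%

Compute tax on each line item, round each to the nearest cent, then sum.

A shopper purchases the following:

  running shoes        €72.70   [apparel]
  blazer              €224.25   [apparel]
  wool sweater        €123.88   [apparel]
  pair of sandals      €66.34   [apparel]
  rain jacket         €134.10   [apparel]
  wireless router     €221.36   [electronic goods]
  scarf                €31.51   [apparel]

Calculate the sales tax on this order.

Running shoes €72.70: apparel, under €200.00 → 0% → €0.00
Blazer €224.25: apparel, €200.00 or more → 7.75% → €17.38
Wool sweater €123.88: apparel, under €200.00 → 0% → €0.00
Pair of sandals €66.34: apparel, under €200.00 → 0% → €0.00
Rain jacket €134.10: apparel, under €200.00 → 0% → €0.00
Wireless router €221.36: electronic goods → 6% → €13.28
Scarf €31.51: apparel, under €200.00 → 0% → €0.00
Total tax = €17.38 + €13.28 = €30.66

€30.66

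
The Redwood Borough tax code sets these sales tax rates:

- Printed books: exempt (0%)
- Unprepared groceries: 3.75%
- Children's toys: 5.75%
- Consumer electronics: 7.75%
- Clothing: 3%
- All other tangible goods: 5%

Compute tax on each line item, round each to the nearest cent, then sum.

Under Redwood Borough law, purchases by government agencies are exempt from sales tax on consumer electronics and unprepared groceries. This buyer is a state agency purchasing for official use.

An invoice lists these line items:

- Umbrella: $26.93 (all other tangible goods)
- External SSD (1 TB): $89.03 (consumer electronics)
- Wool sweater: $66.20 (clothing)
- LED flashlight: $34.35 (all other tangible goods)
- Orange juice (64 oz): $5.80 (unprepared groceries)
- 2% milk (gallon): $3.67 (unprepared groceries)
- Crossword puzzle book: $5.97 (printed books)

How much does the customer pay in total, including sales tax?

$237.01

Umbrella $26.93: all other tangible goods → 5% → $1.35
External SSD (1 TB) $89.03: consumer electronics, buyer-exempt → 0% → $0.00
Wool sweater $66.20: clothing → 3% → $1.99
LED flashlight $34.35: all other tangible goods → 5% → $1.72
Orange juice (64 oz) $5.80: unprepared groceries, buyer-exempt → 0% → $0.00
2% milk (gallon) $3.67: unprepared groceries, buyer-exempt → 0% → $0.00
Crossword puzzle book $5.97: printed books → 0% → $0.00
Subtotal = $231.95; tax = $5.06; total due = $237.01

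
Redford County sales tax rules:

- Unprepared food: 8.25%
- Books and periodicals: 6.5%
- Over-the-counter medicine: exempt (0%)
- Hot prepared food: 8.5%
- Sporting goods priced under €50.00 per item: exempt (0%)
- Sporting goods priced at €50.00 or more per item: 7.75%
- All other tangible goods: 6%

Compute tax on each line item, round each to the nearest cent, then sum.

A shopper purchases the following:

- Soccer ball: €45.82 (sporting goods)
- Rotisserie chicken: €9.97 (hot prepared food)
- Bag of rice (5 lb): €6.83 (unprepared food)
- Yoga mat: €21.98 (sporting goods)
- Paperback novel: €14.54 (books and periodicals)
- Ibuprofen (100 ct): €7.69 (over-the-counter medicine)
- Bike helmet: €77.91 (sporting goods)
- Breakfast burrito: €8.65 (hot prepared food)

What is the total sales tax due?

Soccer ball €45.82: sporting goods, under €50.00 → 0% → €0.00
Rotisserie chicken €9.97: hot prepared food → 8.5% → €0.85
Bag of rice (5 lb) €6.83: unprepared food → 8.25% → €0.56
Yoga mat €21.98: sporting goods, under €50.00 → 0% → €0.00
Paperback novel €14.54: books and periodicals → 6.5% → €0.95
Ibuprofen (100 ct) €7.69: over-the-counter medicine → 0% → €0.00
Bike helmet €77.91: sporting goods, €50.00 or more → 7.75% → €6.04
Breakfast burrito €8.65: hot prepared food → 8.5% → €0.74
Total tax = €0.85 + €0.56 + €0.95 + €6.04 + €0.74 = €9.14

€9.14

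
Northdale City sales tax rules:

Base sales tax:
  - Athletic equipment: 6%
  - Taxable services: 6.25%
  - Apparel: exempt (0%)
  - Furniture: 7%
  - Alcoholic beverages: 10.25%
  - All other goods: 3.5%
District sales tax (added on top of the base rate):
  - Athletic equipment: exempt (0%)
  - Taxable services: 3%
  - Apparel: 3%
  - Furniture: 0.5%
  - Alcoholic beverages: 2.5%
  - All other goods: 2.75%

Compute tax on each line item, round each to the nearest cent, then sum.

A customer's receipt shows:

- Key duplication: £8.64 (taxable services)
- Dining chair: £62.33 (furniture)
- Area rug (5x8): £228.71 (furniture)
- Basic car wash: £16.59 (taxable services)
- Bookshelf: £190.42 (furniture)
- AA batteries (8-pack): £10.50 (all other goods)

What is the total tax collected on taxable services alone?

£2.33

Key duplication £8.64: taxable services → 6.25% + 3% district = 9.25% → £0.80
Basic car wash £16.59: taxable services → 6.25% + 3% district = 9.25% → £1.53
Tax on taxable services = £0.80 + £1.53 = £2.33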